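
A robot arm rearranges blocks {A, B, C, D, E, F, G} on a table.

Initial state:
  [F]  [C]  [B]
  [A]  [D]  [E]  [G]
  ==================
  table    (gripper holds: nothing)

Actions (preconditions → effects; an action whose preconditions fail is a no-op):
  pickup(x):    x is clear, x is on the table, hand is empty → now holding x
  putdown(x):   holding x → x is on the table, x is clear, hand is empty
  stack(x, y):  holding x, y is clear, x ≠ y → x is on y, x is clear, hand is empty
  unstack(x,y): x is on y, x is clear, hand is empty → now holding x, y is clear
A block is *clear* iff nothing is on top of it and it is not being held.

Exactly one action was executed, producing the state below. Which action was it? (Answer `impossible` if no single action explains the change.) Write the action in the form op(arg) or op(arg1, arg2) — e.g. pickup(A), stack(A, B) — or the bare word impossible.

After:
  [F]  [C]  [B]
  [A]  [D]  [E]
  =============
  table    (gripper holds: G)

pickup(G)

target: towers=[A/F; D/C; E/B] holding=G
     unstack(B, E) → towers=[A/F; D/C; E; G] holding=B
     unstack(F, A) → towers=[A; D/C; E/B; G] holding=F
         pickup(G) → towers=[A/F; D/C; E/B] holding=G  ← match
     unstack(C, D) → towers=[A/F; D; E/B; G] holding=C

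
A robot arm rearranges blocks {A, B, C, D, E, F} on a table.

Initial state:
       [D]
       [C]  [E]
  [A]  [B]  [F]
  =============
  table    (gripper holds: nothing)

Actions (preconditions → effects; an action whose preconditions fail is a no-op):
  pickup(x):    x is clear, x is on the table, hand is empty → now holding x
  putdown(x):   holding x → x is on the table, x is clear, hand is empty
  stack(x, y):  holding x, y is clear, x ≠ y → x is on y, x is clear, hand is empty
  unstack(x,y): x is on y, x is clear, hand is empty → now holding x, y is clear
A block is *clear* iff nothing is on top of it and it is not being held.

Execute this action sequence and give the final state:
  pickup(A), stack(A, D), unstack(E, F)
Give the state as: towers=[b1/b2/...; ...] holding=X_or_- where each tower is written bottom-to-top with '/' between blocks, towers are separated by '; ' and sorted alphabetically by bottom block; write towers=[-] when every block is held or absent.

towers=[B/C/D/A; F] holding=E

step 1 (pickup(A)): towers=[B/C/D; F/E] holding=A
step 2 (stack(A, D)): towers=[B/C/D/A; F/E] holding=-
step 3 (unstack(E, F)): towers=[B/C/D/A; F] holding=E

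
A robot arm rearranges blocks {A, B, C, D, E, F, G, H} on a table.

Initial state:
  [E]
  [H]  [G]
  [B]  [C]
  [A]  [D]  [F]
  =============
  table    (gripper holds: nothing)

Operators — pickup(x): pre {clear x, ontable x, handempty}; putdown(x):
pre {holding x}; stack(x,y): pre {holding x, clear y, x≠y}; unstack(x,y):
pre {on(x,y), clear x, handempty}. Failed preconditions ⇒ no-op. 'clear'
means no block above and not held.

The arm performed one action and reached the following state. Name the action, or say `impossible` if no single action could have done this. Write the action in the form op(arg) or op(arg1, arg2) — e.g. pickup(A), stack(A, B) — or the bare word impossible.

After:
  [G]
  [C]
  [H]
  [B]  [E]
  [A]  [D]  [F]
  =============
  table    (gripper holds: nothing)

impossible

target: towers=[A/B/H/C/G; D/E; F] holding=-
     unstack(G, C) → towers=[A/B/H/E; D/C; F] holding=G
     unstack(E, H) → towers=[A/B/H; D/C/G; F] holding=E
         pickup(F) → towers=[A/B/H/E; D/C/G] holding=F
none of the 3 applicable actions match → impossible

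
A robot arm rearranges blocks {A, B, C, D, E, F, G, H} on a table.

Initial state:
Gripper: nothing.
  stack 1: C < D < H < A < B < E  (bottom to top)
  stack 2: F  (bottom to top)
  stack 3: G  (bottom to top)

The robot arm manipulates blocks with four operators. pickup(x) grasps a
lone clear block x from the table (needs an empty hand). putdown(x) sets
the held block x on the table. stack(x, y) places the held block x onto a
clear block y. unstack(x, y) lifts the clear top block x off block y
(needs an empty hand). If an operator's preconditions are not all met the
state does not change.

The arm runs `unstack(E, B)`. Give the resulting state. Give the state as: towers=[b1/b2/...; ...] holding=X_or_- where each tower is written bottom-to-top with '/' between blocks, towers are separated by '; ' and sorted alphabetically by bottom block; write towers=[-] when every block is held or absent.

before: towers=[C/D/H/A/B/E; F; G] holding=-
pre[unstack(E, B)]: on(E,B) ✓, clear(E) ✓, handempty ✓
all met → apply unstack(E, B)
after:  towers=[C/D/H/A/B; F; G] holding=E

towers=[C/D/H/A/B; F; G] holding=E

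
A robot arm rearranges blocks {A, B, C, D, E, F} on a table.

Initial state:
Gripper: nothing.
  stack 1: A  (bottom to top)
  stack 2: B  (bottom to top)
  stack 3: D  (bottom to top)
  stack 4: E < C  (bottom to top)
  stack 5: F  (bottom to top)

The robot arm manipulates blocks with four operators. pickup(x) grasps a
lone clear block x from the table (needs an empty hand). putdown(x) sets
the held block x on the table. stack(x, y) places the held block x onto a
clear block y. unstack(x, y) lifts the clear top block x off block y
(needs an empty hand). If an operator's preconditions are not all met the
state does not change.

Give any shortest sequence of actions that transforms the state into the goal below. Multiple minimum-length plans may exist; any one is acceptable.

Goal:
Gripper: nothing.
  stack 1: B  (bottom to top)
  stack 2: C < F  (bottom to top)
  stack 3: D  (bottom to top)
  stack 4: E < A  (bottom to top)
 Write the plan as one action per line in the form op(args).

unstack(C, E)
putdown(C)
pickup(F)
stack(F, C)
pickup(A)
stack(A, E)

step 1 (unstack(C, E)): towers=[A; B; D; E; F] holding=C
step 2 (putdown(C)): towers=[A; B; C; D; E; F] holding=-
step 3 (pickup(F)): towers=[A; B; C; D; E] holding=F
step 4 (stack(F, C)): towers=[A; B; C/F; D; E] holding=-
step 5 (pickup(A)): towers=[B; C/F; D; E] holding=A
step 6 (stack(A, E)): towers=[B; C/F; D; E/A] holding=-
goal check: towers=[B; C/F; D; E/A] holding=- — reached (length 6, optimal by BFS)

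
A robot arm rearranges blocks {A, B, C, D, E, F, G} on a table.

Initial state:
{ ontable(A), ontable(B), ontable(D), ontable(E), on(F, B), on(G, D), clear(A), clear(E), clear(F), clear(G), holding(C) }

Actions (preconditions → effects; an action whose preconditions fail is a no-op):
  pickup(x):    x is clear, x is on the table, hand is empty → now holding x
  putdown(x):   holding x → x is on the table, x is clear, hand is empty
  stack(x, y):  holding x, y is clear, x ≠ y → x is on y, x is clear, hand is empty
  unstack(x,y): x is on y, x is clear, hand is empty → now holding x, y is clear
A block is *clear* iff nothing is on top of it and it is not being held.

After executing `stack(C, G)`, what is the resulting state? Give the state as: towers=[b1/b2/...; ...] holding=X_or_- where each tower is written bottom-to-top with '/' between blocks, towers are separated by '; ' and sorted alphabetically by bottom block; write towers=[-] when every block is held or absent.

before: towers=[A; B/F; D/G; E] holding=C
pre[stack(C, G)]: holding(C) ok, clear(G) ok, C≠G ok
all met → apply stack(C, G)
after:  towers=[A; B/F; D/G/C; E] holding=-

towers=[A; B/F; D/G/C; E] holding=-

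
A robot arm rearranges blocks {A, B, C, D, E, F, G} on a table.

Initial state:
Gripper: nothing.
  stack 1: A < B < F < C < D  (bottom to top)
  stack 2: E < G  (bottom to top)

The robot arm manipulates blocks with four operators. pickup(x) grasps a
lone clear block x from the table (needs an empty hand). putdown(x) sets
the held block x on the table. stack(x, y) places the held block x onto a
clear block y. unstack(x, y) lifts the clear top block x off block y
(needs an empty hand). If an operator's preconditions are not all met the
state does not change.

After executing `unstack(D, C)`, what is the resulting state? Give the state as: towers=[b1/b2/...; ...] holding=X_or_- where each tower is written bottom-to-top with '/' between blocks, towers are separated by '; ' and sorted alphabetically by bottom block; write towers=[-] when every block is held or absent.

before: towers=[A/B/F/C/D; E/G] holding=-
pre[unstack(D, C)]: on(D,C) yes, clear(D) yes, handempty yes
all met → apply unstack(D, C)
after:  towers=[A/B/F/C; E/G] holding=D

towers=[A/B/F/C; E/G] holding=D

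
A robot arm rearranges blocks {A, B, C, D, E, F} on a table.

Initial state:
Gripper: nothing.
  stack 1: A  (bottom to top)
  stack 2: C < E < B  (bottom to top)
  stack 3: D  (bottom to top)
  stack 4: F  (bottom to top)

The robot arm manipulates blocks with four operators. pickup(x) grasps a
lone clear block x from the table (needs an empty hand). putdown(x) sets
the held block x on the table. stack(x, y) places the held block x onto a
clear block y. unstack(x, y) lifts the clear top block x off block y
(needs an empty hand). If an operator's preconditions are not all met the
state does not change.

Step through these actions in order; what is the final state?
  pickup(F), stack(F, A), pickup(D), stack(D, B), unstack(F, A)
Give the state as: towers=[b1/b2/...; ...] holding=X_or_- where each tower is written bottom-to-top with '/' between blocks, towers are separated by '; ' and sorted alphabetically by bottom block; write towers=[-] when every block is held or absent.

towers=[A; C/E/B/D] holding=F

step 1 (pickup(F)): towers=[A; C/E/B; D] holding=F
step 2 (stack(F, A)): towers=[A/F; C/E/B; D] holding=-
step 3 (pickup(D)): towers=[A/F; C/E/B] holding=D
step 4 (stack(D, B)): towers=[A/F; C/E/B/D] holding=-
step 5 (unstack(F, A)): towers=[A; C/E/B/D] holding=F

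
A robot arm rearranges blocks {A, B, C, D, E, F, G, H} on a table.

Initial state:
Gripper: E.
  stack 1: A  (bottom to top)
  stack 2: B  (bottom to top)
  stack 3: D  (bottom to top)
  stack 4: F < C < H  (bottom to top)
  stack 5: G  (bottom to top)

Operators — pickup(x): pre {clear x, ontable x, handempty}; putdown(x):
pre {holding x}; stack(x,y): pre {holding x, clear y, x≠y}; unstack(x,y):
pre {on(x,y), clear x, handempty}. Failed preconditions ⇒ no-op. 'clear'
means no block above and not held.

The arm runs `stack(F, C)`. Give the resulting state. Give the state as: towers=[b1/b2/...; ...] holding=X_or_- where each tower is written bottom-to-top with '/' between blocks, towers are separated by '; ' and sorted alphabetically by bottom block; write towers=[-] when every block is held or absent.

towers=[A; B; D; F/C/H; G] holding=E

before: towers=[A; B; D; F/C/H; G] holding=E
pre[stack(F, C)]: holding(F) ✗, clear(C) ✗, F≠C ✓
holding(F), clear(C) unmet → stack(F, C) is a no-op
after:  towers=[A; B; D; F/C/H; G] holding=E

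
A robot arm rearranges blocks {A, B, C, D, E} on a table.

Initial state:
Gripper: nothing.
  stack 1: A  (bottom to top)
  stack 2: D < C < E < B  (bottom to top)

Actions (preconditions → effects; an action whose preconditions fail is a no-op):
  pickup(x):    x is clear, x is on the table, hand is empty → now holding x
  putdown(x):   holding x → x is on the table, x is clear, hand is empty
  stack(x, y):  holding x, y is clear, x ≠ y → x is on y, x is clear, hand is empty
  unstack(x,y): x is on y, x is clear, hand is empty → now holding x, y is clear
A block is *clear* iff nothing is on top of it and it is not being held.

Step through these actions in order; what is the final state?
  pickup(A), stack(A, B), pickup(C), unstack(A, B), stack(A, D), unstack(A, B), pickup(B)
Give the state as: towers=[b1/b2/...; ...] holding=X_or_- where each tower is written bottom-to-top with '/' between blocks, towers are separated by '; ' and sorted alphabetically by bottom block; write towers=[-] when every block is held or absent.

step 1 (pickup(A)): towers=[D/C/E/B] holding=A
step 2 (stack(A, B)): towers=[D/C/E/B/A] holding=-
step 3 (pickup(C)) [no-op]: towers=[D/C/E/B/A] holding=-
step 4 (unstack(A, B)): towers=[D/C/E/B] holding=A
step 5 (stack(A, D)) [no-op]: towers=[D/C/E/B] holding=A
step 6 (unstack(A, B)) [no-op]: towers=[D/C/E/B] holding=A
step 7 (pickup(B)) [no-op]: towers=[D/C/E/B] holding=A

towers=[D/C/E/B] holding=A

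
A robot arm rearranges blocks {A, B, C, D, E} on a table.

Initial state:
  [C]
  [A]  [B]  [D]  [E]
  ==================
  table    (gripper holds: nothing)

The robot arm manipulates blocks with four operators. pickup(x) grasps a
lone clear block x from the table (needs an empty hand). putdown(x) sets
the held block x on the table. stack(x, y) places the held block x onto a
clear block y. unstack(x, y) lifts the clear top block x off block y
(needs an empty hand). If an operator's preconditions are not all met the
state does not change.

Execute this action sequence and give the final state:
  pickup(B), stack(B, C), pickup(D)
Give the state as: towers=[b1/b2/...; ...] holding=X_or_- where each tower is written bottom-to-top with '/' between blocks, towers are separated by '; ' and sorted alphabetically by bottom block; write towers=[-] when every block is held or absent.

towers=[A/C/B; E] holding=D

step 1 (pickup(B)): towers=[A/C; D; E] holding=B
step 2 (stack(B, C)): towers=[A/C/B; D; E] holding=-
step 3 (pickup(D)): towers=[A/C/B; E] holding=D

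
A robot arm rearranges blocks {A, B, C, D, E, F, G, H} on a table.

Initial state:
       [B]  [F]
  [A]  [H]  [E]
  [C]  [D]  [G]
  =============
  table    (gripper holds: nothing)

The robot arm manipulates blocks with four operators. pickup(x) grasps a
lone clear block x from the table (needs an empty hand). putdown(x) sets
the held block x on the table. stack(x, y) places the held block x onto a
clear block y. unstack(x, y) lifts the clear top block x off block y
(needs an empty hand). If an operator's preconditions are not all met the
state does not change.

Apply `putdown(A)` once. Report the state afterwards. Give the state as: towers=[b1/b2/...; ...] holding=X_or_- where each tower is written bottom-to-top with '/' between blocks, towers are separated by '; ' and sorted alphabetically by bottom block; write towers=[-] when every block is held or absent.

before: towers=[C/A; D/H/B; G/E/F] holding=-
pre[putdown(A)]: holding(A) no
holding(A) unmet → putdown(A) is a no-op
after:  towers=[C/A; D/H/B; G/E/F] holding=-

towers=[C/A; D/H/B; G/E/F] holding=-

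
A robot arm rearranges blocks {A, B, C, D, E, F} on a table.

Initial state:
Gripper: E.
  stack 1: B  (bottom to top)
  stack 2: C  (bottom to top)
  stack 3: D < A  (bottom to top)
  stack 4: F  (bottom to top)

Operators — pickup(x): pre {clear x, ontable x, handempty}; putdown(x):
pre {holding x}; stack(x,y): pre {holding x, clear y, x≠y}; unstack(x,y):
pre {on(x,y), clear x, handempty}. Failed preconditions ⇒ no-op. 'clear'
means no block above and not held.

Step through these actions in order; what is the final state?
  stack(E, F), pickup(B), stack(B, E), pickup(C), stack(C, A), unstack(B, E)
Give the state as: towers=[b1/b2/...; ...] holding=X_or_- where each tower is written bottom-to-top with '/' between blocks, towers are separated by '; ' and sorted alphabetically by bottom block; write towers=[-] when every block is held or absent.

step 1 (stack(E, F)): towers=[B; C; D/A; F/E] holding=-
step 2 (pickup(B)): towers=[C; D/A; F/E] holding=B
step 3 (stack(B, E)): towers=[C; D/A; F/E/B] holding=-
step 4 (pickup(C)): towers=[D/A; F/E/B] holding=C
step 5 (stack(C, A)): towers=[D/A/C; F/E/B] holding=-
step 6 (unstack(B, E)): towers=[D/A/C; F/E] holding=B

towers=[D/A/C; F/E] holding=B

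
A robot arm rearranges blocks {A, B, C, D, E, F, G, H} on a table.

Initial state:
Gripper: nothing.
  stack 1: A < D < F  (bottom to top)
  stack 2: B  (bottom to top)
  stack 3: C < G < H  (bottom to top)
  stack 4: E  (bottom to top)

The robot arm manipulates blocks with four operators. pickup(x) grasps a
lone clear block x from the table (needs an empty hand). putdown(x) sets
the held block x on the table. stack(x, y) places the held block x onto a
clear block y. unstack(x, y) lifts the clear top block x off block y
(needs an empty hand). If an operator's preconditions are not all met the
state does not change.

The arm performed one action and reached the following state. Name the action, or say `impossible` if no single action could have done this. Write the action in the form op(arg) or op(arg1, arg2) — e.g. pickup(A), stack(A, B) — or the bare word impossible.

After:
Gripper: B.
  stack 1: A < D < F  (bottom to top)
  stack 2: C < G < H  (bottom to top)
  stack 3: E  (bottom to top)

pickup(B)

target: towers=[A/D/F; C/G/H; E] holding=B
         pickup(E) → towers=[A/D/F; B; C/G/H] holding=E
     unstack(H, G) → towers=[A/D/F; B; C/G; E] holding=H
         pickup(B) → towers=[A/D/F; C/G/H; E] holding=B  ← match
     unstack(F, D) → towers=[A/D; B; C/G/H; E] holding=F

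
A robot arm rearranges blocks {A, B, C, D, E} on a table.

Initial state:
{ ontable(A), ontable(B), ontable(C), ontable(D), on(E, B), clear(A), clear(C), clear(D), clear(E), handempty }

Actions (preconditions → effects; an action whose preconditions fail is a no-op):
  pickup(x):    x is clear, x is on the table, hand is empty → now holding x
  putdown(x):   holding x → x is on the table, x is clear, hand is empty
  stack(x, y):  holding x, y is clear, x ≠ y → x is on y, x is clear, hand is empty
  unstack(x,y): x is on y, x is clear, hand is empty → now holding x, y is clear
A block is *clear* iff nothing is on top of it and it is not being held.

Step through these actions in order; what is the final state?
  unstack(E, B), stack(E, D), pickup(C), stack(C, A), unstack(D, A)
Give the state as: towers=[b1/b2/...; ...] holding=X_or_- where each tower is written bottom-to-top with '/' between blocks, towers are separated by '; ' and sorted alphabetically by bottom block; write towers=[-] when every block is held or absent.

step 1 (unstack(E, B)): towers=[A; B; C; D] holding=E
step 2 (stack(E, D)): towers=[A; B; C; D/E] holding=-
step 3 (pickup(C)): towers=[A; B; D/E] holding=C
step 4 (stack(C, A)): towers=[A/C; B; D/E] holding=-
step 5 (unstack(D, A)) [no-op]: towers=[A/C; B; D/E] holding=-

towers=[A/C; B; D/E] holding=-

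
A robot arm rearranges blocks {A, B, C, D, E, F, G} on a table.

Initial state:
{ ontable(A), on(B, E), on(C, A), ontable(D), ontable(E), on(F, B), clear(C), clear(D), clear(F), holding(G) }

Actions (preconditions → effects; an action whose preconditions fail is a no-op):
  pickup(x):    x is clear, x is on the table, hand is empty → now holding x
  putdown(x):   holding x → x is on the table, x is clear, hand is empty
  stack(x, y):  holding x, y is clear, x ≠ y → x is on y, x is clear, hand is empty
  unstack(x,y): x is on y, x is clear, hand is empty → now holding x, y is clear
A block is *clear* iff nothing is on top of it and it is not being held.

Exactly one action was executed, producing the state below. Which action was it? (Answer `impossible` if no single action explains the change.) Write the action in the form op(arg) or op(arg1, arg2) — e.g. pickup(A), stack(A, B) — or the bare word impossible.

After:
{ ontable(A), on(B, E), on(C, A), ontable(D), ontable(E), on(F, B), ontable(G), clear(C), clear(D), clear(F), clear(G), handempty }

target: towers=[A/C; D; E/B/F; G] holding=-
        putdown(G) → towers=[A/C; D; E/B/F; G] holding=-  ← match
       stack(G, F) → towers=[A/C; D; E/B/F/G] holding=-
       stack(G, D) → towers=[A/C; D/G; E/B/F] holding=-
       stack(G, C) → towers=[A/C/G; D; E/B/F] holding=-

putdown(G)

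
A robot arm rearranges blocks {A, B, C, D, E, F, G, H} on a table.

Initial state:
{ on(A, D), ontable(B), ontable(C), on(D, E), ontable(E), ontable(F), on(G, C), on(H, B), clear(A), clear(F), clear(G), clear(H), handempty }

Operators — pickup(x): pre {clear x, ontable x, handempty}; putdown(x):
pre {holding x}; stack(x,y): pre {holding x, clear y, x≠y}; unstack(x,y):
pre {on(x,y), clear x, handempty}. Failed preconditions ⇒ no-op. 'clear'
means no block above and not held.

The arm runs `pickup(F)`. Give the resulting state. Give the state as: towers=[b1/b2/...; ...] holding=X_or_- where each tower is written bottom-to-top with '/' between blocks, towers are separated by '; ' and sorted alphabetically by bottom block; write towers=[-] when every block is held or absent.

towers=[B/H; C/G; E/D/A] holding=F

before: towers=[B/H; C/G; E/D/A; F] holding=-
pre[pickup(F)]: clear(F) ok, ontable(F) ok, handempty ok
all met → apply pickup(F)
after:  towers=[B/H; C/G; E/D/A] holding=F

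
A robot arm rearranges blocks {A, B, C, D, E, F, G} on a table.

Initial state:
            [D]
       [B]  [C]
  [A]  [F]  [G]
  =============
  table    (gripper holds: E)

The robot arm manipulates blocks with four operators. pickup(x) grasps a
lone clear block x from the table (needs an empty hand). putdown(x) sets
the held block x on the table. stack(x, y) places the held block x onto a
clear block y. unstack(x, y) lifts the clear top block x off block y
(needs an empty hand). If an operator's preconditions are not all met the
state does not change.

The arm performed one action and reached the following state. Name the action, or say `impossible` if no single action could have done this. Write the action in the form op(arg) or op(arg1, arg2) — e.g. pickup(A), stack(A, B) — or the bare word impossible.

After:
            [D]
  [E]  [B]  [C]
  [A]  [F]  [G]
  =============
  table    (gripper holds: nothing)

stack(E, A)

target: towers=[A/E; F/B; G/C/D] holding=-
        putdown(E) → towers=[A; E; F/B; G/C/D] holding=-
       stack(E, B) → towers=[A; F/B/E; G/C/D] holding=-
       stack(E, D) → towers=[A; F/B; G/C/D/E] holding=-
       stack(E, A) → towers=[A/E; F/B; G/C/D] holding=-  ← match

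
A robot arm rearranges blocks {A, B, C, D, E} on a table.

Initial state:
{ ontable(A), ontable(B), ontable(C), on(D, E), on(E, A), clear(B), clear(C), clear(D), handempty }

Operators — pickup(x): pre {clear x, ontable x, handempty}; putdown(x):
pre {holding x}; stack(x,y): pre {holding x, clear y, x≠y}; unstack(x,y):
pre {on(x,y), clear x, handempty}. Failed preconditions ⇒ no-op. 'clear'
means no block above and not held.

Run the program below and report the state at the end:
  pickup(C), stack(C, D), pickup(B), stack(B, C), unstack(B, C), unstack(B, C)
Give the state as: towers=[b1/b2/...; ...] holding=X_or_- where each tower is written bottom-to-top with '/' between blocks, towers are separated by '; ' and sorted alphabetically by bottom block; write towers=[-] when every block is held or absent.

step 1 (pickup(C)): towers=[A/E/D; B] holding=C
step 2 (stack(C, D)): towers=[A/E/D/C; B] holding=-
step 3 (pickup(B)): towers=[A/E/D/C] holding=B
step 4 (stack(B, C)): towers=[A/E/D/C/B] holding=-
step 5 (unstack(B, C)): towers=[A/E/D/C] holding=B
step 6 (unstack(B, C)) [no-op]: towers=[A/E/D/C] holding=B

towers=[A/E/D/C] holding=B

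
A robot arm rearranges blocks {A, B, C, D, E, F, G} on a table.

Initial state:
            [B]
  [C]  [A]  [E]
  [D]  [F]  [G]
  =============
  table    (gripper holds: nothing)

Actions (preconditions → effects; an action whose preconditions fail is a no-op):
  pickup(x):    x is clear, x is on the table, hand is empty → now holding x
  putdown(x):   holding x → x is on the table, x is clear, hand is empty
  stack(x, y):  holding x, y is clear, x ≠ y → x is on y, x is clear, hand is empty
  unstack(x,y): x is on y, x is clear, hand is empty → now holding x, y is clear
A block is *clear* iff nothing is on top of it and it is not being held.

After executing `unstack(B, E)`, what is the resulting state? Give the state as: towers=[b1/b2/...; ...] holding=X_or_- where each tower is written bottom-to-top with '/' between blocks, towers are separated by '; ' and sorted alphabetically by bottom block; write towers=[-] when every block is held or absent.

towers=[D/C; F/A; G/E] holding=B

before: towers=[D/C; F/A; G/E/B] holding=-
pre[unstack(B, E)]: on(B,E) yes, clear(B) yes, handempty yes
all met → apply unstack(B, E)
after:  towers=[D/C; F/A; G/E] holding=B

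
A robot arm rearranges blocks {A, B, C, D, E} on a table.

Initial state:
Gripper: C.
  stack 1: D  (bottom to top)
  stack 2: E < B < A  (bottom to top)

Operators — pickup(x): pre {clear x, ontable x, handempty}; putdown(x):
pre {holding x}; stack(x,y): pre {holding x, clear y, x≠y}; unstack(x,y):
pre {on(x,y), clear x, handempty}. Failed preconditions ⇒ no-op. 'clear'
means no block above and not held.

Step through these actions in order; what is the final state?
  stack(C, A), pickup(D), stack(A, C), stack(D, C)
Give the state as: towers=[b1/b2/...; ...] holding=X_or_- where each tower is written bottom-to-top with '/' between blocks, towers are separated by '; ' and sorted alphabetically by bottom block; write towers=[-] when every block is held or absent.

towers=[E/B/A/C/D] holding=-

step 1 (stack(C, A)): towers=[D; E/B/A/C] holding=-
step 2 (pickup(D)): towers=[E/B/A/C] holding=D
step 3 (stack(A, C)) [no-op]: towers=[E/B/A/C] holding=D
step 4 (stack(D, C)): towers=[E/B/A/C/D] holding=-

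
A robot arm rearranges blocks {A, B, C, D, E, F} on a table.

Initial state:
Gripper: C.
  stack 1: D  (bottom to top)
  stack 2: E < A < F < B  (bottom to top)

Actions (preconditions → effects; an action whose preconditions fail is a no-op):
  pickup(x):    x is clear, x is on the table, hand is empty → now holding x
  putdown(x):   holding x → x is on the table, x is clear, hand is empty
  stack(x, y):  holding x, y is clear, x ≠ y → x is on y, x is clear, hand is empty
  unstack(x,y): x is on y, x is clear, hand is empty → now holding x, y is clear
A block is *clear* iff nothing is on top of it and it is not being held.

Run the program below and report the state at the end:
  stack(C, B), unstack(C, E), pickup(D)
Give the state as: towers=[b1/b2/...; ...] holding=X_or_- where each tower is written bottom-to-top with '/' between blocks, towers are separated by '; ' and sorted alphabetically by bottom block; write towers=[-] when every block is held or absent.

towers=[E/A/F/B/C] holding=D

step 1 (stack(C, B)): towers=[D; E/A/F/B/C] holding=-
step 2 (unstack(C, E)) [no-op]: towers=[D; E/A/F/B/C] holding=-
step 3 (pickup(D)): towers=[E/A/F/B/C] holding=D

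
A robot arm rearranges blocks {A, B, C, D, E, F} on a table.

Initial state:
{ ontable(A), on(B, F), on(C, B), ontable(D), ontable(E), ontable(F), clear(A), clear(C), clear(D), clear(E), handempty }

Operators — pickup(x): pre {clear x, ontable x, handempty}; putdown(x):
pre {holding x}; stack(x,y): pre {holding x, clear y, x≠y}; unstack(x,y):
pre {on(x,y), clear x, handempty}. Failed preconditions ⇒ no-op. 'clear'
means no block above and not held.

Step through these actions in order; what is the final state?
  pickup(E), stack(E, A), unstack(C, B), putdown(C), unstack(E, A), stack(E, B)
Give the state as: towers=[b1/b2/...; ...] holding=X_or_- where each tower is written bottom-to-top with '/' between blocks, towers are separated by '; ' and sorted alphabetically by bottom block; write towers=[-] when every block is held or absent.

step 1 (pickup(E)): towers=[A; D; F/B/C] holding=E
step 2 (stack(E, A)): towers=[A/E; D; F/B/C] holding=-
step 3 (unstack(C, B)): towers=[A/E; D; F/B] holding=C
step 4 (putdown(C)): towers=[A/E; C; D; F/B] holding=-
step 5 (unstack(E, A)): towers=[A; C; D; F/B] holding=E
step 6 (stack(E, B)): towers=[A; C; D; F/B/E] holding=-

towers=[A; C; D; F/B/E] holding=-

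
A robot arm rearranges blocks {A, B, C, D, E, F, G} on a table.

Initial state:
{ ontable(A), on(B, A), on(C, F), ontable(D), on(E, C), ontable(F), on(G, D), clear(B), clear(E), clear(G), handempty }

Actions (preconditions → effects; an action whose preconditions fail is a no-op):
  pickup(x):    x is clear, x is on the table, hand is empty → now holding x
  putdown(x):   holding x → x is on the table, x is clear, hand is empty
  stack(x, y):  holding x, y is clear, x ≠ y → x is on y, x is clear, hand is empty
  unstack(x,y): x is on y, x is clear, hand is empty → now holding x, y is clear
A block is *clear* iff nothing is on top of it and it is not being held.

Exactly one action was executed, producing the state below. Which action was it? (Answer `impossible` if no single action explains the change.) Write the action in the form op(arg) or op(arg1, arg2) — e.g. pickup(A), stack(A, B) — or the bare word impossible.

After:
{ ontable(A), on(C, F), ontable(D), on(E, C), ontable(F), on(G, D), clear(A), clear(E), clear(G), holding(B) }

target: towers=[A; D/G; F/C/E] holding=B
     unstack(B, A) → towers=[A; D/G; F/C/E] holding=B  ← match
     unstack(G, D) → towers=[A/B; D; F/C/E] holding=G
     unstack(E, C) → towers=[A/B; D/G; F/C] holding=E

unstack(B, A)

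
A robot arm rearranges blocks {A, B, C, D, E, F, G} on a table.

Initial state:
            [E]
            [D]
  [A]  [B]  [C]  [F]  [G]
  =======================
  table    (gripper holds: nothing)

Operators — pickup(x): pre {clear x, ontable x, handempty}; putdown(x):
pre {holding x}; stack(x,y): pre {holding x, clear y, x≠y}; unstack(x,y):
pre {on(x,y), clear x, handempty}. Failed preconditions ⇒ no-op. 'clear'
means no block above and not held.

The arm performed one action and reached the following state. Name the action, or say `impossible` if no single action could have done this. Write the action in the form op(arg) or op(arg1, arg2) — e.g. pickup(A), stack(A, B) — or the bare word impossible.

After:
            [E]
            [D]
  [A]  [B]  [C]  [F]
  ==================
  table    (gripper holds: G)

target: towers=[A; B; C/D/E; F] holding=G
         pickup(B) → towers=[A; C/D/E; F; G] holding=B
         pickup(F) → towers=[A; B; C/D/E; G] holding=F
         pickup(G) → towers=[A; B; C/D/E; F] holding=G  ← match
         pickup(A) → towers=[B; C/D/E; F; G] holding=A
     unstack(E, D) → towers=[A; B; C/D; F; G] holding=E

pickup(G)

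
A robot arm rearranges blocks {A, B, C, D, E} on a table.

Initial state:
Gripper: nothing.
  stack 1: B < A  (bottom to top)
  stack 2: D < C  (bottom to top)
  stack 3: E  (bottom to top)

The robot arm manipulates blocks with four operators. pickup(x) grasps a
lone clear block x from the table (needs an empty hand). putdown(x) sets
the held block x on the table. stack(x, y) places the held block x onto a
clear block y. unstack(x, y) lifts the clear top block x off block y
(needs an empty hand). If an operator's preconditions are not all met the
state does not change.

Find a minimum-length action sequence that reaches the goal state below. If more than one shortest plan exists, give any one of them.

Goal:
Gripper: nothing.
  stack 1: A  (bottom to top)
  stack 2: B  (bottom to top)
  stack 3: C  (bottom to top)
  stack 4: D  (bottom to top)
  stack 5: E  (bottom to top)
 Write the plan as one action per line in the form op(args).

step 1 (unstack(A, B)): towers=[B; D/C; E] holding=A
step 2 (putdown(A)): towers=[A; B; D/C; E] holding=-
step 3 (unstack(C, D)): towers=[A; B; D; E] holding=C
step 4 (putdown(C)): towers=[A; B; C; D; E] holding=-
goal check: towers=[A; B; C; D; E] holding=- — reached (length 4, optimal by BFS)

unstack(A, B)
putdown(A)
unstack(C, D)
putdown(C)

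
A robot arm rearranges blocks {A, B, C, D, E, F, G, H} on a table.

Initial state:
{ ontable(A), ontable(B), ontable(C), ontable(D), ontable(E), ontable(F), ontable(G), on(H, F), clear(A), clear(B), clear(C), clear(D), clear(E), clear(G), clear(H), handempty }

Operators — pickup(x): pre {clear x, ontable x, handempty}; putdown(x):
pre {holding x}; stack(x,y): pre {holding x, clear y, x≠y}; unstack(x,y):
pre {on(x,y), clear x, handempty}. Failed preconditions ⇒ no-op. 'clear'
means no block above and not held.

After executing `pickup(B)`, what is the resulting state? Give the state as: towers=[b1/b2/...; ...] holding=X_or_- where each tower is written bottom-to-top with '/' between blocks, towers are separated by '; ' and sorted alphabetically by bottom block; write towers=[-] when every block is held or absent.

before: towers=[A; B; C; D; E; F/H; G] holding=-
pre[pickup(B)]: clear(B) yes, ontable(B) yes, handempty yes
all met → apply pickup(B)
after:  towers=[A; C; D; E; F/H; G] holding=B

towers=[A; C; D; E; F/H; G] holding=B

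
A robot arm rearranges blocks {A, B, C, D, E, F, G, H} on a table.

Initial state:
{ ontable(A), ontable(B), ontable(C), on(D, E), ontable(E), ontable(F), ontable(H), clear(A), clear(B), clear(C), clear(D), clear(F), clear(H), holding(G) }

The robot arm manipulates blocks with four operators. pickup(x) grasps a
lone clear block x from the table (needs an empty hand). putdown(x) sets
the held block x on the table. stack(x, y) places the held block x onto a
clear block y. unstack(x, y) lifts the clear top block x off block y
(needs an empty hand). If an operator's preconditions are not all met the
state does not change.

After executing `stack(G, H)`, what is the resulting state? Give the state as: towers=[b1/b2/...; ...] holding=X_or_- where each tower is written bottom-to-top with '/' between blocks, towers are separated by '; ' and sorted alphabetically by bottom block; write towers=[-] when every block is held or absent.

towers=[A; B; C; E/D; F; H/G] holding=-

before: towers=[A; B; C; E/D; F; H] holding=G
pre[stack(G, H)]: holding(G) ✓, clear(H) ✓, G≠H ✓
all met → apply stack(G, H)
after:  towers=[A; B; C; E/D; F; H/G] holding=-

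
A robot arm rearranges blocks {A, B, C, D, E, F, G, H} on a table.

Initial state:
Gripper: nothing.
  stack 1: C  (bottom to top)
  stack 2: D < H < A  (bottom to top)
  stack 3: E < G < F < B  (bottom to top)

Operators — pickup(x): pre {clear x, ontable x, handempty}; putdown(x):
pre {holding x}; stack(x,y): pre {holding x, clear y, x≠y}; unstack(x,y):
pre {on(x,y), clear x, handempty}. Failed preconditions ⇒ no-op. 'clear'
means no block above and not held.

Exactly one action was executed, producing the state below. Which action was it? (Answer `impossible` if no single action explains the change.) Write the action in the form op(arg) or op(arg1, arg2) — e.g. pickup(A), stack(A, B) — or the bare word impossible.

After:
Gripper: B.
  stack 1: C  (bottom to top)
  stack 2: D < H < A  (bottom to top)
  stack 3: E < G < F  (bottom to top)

target: towers=[C; D/H/A; E/G/F] holding=B
     unstack(A, H) → towers=[C; D/H; E/G/F/B] holding=A
     unstack(B, F) → towers=[C; D/H/A; E/G/F] holding=B  ← match
         pickup(C) → towers=[D/H/A; E/G/F/B] holding=C

unstack(B, F)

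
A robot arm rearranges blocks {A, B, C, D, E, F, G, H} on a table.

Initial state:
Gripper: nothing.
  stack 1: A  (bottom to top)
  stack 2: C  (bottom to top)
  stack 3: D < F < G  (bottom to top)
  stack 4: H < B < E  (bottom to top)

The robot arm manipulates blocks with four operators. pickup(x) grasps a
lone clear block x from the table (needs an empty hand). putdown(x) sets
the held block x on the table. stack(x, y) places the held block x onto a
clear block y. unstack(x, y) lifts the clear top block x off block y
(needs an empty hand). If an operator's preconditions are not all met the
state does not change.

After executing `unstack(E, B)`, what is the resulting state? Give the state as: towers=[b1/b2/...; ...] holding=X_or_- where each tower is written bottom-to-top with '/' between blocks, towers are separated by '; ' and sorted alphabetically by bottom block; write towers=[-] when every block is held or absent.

before: towers=[A; C; D/F/G; H/B/E] holding=-
pre[unstack(E, B)]: on(E,B) ✓, clear(E) ✓, handempty ✓
all met → apply unstack(E, B)
after:  towers=[A; C; D/F/G; H/B] holding=E

towers=[A; C; D/F/G; H/B] holding=E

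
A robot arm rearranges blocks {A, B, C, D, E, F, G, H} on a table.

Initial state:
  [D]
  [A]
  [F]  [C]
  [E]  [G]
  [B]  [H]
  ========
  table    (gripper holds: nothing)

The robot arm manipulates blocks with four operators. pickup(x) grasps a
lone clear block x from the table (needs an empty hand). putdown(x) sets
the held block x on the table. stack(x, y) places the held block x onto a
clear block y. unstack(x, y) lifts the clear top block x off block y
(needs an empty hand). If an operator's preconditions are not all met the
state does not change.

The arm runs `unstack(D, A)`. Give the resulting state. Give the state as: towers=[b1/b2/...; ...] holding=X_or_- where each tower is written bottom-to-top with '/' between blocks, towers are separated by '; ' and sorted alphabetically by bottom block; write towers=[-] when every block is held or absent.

towers=[B/E/F/A; H/G/C] holding=D

before: towers=[B/E/F/A/D; H/G/C] holding=-
pre[unstack(D, A)]: on(D,A) ✓, clear(D) ✓, handempty ✓
all met → apply unstack(D, A)
after:  towers=[B/E/F/A; H/G/C] holding=D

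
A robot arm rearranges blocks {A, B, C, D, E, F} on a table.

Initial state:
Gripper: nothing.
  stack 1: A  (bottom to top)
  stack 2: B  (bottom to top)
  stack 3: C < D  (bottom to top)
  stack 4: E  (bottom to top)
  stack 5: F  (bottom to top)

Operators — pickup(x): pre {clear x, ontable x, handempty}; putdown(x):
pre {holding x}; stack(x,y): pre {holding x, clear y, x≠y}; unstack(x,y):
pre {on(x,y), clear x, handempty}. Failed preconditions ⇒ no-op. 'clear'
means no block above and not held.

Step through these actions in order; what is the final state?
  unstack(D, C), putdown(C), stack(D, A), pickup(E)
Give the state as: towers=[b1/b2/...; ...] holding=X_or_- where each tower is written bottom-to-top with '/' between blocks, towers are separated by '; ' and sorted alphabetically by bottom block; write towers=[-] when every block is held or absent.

step 1 (unstack(D, C)): towers=[A; B; C; E; F] holding=D
step 2 (putdown(C)) [no-op]: towers=[A; B; C; E; F] holding=D
step 3 (stack(D, A)): towers=[A/D; B; C; E; F] holding=-
step 4 (pickup(E)): towers=[A/D; B; C; F] holding=E

towers=[A/D; B; C; F] holding=E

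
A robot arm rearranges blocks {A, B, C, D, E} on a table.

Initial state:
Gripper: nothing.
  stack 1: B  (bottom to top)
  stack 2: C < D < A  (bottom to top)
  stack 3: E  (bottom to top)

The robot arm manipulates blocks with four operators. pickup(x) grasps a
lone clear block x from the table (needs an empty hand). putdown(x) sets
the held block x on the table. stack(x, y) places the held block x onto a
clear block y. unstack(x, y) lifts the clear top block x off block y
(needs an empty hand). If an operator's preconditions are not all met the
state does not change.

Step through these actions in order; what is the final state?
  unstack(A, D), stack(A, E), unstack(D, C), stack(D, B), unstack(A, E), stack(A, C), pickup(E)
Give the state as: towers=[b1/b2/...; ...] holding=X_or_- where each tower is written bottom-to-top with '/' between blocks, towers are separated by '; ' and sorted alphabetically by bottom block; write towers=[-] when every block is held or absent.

step 1 (unstack(A, D)): towers=[B; C/D; E] holding=A
step 2 (stack(A, E)): towers=[B; C/D; E/A] holding=-
step 3 (unstack(D, C)): towers=[B; C; E/A] holding=D
step 4 (stack(D, B)): towers=[B/D; C; E/A] holding=-
step 5 (unstack(A, E)): towers=[B/D; C; E] holding=A
step 6 (stack(A, C)): towers=[B/D; C/A; E] holding=-
step 7 (pickup(E)): towers=[B/D; C/A] holding=E

towers=[B/D; C/A] holding=E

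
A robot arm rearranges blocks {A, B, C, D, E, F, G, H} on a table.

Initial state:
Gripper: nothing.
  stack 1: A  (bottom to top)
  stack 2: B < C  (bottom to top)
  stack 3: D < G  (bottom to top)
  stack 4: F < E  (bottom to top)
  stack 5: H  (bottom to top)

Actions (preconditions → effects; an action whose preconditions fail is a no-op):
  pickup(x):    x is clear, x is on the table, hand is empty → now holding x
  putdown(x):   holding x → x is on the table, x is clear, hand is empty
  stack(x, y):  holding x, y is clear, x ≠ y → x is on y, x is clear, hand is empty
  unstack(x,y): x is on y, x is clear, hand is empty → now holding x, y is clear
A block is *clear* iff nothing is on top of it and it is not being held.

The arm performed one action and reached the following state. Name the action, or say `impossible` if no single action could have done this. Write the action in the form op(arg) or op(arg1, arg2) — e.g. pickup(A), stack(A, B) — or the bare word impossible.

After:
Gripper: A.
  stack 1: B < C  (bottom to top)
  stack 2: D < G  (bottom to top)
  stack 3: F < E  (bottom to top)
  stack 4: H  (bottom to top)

target: towers=[B/C; D/G; F/E; H] holding=A
     unstack(G, D) → towers=[A; B/C; D; F/E; H] holding=G
         pickup(A) → towers=[B/C; D/G; F/E; H] holding=A  ← match
     unstack(E, F) → towers=[A; B/C; D/G; F; H] holding=E
         pickup(H) → towers=[A; B/C; D/G; F/E] holding=H
     unstack(C, B) → towers=[A; B; D/G; F/E; H] holding=C

pickup(A)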